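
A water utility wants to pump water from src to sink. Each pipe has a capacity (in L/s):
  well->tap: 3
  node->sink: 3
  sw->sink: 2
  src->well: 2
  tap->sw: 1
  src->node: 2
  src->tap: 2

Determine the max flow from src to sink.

Augment src->node->sink: bottleneck 2. Total 2.
Augment src->tap->sw->sink: bottleneck 1. Total 3.
No augmenting path remains in the residual graph.

3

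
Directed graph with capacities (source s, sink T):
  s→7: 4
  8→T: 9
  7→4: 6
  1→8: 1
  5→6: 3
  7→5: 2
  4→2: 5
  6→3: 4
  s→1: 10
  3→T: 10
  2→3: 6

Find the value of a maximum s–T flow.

Augment s→1→8→T: bottleneck 1. Total 1.
Augment s→7→5→6→3→T: bottleneck 2. Total 3.
Augment s→7→4→2→3→T: bottleneck 2. Total 5.
No augmenting path remains in the residual graph.

5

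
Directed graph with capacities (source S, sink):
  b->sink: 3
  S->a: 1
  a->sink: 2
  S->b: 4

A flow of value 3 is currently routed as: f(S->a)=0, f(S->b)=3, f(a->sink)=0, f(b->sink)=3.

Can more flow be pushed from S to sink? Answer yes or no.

Residual path S->a->sink has bottleneck 1 > 0.
Pushing 1 along it raises the flow to 4, so the given flow is not maximum.

Yes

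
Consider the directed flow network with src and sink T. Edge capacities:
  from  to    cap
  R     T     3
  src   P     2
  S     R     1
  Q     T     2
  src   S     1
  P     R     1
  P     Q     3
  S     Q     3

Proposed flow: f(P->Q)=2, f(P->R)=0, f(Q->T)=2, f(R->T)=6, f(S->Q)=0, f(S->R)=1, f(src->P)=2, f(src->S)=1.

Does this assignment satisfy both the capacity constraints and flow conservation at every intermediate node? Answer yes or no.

No

Capacity violated on R->T: flow 6 > capacity 3.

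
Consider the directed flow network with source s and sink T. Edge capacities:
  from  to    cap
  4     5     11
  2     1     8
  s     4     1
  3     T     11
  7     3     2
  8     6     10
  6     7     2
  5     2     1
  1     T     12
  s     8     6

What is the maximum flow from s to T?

Augment s→4→5→2→1→T: bottleneck 1. Total 1.
Augment s→8→6→7→3→T: bottleneck 2. Total 3.
No augmenting path remains in the residual graph.

3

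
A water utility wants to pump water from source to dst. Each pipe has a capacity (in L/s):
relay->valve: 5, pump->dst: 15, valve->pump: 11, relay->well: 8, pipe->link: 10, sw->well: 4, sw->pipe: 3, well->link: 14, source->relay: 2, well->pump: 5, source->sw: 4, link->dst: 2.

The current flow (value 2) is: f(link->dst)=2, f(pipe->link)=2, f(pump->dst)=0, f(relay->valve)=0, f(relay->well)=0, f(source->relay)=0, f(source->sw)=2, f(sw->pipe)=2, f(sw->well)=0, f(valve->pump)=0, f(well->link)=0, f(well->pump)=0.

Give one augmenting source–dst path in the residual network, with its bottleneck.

source->sw->well->pump->dst, bottleneck 2

Residual along source->sw->well->pump->dst: source->sw: 2, sw->well: 4, well->pump: 5, pump->dst: 15.
Bottleneck = min = 2.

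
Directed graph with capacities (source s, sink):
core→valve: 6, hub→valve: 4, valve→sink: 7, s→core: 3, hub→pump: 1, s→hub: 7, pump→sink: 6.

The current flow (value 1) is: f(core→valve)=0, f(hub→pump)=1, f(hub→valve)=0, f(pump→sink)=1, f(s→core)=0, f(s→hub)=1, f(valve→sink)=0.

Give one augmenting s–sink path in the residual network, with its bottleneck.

s→hub→valve→sink, bottleneck 4

Residual along s→hub→valve→sink: s→hub: 6, hub→valve: 4, valve→sink: 7.
Bottleneck = min = 4.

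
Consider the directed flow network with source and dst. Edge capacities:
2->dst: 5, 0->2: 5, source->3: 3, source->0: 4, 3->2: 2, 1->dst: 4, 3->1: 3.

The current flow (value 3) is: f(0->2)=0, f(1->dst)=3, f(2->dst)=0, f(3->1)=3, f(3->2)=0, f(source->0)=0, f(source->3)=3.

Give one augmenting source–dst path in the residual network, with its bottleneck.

Residual along source->0->2->dst: source->0: 4, 0->2: 5, 2->dst: 5.
Bottleneck = min = 4.

source->0->2->dst, bottleneck 4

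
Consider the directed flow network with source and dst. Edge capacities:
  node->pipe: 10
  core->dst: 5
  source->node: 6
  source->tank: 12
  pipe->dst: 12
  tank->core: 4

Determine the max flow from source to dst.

10

Augment source->tank->core->dst: bottleneck 4. Total 4.
Augment source->node->pipe->dst: bottleneck 6. Total 10.
No augmenting path remains in the residual graph.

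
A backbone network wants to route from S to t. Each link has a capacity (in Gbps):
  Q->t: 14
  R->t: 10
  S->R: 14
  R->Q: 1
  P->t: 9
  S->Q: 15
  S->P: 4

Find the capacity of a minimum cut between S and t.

Max flow = 28 (via 3 augmenting paths).
In the residual at optimum, the set reachable from S is {Q, R, S}.
Cut edges: S->P (cap 4), R->t (cap 10), Q->t (cap 14). Sum = 28.

28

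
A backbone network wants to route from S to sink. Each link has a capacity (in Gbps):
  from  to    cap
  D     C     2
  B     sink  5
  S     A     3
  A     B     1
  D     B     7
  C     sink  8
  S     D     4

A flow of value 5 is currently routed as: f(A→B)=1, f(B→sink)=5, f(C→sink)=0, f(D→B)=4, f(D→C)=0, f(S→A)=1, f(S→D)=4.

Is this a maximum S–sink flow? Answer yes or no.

Yes

Residual reachable from S: {A, S}; sink is not reachable.
Saturated cut: S→D, A→B with total capacity 5 = current flow value. Flow is maximum.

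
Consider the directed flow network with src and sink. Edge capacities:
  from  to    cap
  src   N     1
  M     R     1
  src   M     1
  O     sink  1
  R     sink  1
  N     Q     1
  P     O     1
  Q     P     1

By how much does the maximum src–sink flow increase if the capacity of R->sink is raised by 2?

0

Original max flow = 2.
Edge R->sink does not cross the min cut (source side {src}), so extra capacity there cannot help.
New max flow = 2. Increase = 0.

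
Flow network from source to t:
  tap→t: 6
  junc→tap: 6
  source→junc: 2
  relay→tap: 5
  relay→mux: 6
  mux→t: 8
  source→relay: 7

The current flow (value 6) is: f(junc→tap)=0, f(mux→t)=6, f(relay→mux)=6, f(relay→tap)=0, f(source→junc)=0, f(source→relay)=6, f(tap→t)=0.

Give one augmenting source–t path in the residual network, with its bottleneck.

source→relay→tap→t, bottleneck 1

Residual along source→relay→tap→t: source→relay: 1, relay→tap: 5, tap→t: 6.
Bottleneck = min = 1.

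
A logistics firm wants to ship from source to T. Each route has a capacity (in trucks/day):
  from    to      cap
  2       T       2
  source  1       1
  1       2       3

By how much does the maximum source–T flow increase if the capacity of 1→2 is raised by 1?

Original max flow = 1.
Edge 1→2 does not cross the min cut (source side {source}), so extra capacity there cannot help.
New max flow = 1. Increase = 0.

0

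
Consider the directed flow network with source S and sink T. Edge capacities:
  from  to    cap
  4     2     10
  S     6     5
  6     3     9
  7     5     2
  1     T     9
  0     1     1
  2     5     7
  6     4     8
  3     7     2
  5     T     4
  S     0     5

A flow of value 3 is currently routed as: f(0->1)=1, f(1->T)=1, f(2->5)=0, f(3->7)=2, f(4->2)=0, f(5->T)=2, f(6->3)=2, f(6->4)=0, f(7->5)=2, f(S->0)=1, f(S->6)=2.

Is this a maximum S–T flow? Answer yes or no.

Residual path S->6->4->2->5->T has bottleneck 2 > 0.
Pushing 2 along it raises the flow to 5, so the given flow is not maximum.

No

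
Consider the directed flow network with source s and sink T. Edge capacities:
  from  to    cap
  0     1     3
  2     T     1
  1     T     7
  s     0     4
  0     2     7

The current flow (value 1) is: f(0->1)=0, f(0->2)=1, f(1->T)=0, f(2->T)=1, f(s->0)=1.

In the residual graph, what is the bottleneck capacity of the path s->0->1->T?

3

Residual capacities along the path: s->0: 3, 0->1: 3, 1->T: 7.
Minimum is 3.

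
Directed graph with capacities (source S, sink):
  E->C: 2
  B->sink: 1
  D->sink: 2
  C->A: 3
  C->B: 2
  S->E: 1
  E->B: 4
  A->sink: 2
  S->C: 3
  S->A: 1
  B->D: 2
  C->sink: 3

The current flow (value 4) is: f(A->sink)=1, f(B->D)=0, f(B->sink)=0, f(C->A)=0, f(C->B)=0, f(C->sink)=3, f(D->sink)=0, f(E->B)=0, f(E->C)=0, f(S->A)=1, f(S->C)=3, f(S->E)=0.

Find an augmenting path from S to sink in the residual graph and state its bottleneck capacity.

Residual along S->E->B->sink: S->E: 1, E->B: 4, B->sink: 1.
Bottleneck = min = 1.

S->E->B->sink, bottleneck 1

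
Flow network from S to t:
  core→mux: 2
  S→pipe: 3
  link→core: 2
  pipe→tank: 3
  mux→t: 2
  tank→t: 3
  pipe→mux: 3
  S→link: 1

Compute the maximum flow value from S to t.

Augment S→pipe→tank→t: bottleneck 3. Total 3.
Augment S→link→core→mux→t: bottleneck 1. Total 4.
No augmenting path remains in the residual graph.

4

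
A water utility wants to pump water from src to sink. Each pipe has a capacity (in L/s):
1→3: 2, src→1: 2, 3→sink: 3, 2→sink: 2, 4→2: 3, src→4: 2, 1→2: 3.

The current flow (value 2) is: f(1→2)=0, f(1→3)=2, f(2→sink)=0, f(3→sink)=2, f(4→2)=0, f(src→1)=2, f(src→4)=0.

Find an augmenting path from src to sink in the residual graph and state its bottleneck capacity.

Residual along src→4→2→sink: src→4: 2, 4→2: 3, 2→sink: 2.
Bottleneck = min = 2.

src→4→2→sink, bottleneck 2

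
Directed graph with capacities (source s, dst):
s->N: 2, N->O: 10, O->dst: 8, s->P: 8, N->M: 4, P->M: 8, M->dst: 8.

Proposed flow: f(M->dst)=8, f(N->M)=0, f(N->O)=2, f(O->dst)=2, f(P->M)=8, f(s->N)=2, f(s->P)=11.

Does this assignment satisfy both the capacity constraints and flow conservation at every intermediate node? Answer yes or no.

Capacity violated on s->P: flow 11 > capacity 8.

No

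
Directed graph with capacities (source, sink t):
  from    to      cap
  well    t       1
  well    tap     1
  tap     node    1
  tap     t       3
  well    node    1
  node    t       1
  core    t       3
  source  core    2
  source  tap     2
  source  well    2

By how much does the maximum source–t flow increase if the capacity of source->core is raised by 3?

Original max flow = 6.
After raising cap(source->core), augmenting paths through that edge carry 1 more unit.
New max flow = 7. Increase = 1.

1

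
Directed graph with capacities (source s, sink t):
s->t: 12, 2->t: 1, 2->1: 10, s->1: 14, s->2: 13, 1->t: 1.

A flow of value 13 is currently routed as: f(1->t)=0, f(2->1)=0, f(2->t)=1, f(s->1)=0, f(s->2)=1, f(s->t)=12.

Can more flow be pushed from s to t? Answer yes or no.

Yes

Residual path s->1->t has bottleneck 1 > 0.
Pushing 1 along it raises the flow to 14, so the given flow is not maximum.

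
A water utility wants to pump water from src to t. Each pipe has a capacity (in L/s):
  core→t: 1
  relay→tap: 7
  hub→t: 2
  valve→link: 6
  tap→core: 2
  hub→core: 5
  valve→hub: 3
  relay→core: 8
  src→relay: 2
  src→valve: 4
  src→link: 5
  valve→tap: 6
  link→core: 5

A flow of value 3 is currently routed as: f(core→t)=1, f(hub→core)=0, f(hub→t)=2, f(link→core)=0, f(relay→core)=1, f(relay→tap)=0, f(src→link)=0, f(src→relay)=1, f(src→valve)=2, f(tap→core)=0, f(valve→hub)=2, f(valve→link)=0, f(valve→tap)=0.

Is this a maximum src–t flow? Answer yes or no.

Yes

Residual reachable from src: {core, hub, link, relay, src, tap, valve}; t is not reachable.
Saturated cut: hub→t, core→t with total capacity 3 = current flow value. Flow is maximum.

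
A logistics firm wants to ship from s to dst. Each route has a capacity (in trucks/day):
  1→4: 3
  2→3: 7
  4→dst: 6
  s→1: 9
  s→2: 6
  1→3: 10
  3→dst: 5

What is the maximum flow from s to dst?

8

Augment s→2→3→dst: bottleneck 5. Total 5.
Augment s→1→4→dst: bottleneck 3. Total 8.
No augmenting path remains in the residual graph.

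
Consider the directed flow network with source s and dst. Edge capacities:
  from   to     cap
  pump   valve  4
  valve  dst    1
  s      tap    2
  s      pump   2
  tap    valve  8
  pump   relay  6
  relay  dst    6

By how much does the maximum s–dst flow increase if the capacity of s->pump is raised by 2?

2

Original max flow = 3.
After raising cap(s->pump), augmenting paths through that edge carry 2 more units.
New max flow = 5. Increase = 2.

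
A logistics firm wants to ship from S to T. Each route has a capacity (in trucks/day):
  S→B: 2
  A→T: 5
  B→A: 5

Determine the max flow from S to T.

Augment S→B→A→T: bottleneck 2. Total 2.
No augmenting path remains in the residual graph.

2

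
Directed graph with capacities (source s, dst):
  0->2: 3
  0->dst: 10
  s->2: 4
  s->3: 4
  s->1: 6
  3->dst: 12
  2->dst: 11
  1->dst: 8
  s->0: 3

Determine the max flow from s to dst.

Augment s->1->dst: bottleneck 6. Total 6.
Augment s->0->dst: bottleneck 3. Total 9.
Augment s->2->dst: bottleneck 4. Total 13.
Augment s->3->dst: bottleneck 4. Total 17.
No augmenting path remains in the residual graph.

17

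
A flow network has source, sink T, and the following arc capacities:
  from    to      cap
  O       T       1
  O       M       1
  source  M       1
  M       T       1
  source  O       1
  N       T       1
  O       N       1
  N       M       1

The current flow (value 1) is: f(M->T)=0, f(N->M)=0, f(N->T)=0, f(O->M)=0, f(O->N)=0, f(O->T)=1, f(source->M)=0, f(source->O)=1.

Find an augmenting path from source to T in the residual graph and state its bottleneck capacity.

Residual along source->M->T: source->M: 1, M->T: 1.
Bottleneck = min = 1.

source->M->T, bottleneck 1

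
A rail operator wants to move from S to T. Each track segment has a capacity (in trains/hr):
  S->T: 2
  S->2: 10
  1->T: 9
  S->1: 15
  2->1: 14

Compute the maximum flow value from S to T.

Augment S->T: bottleneck 2. Total 2.
Augment S->1->T: bottleneck 9. Total 11.
No augmenting path remains in the residual graph.

11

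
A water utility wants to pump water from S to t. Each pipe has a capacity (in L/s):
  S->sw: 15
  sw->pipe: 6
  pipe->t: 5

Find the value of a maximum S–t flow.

Augment S->sw->pipe->t: bottleneck 5. Total 5.
No augmenting path remains in the residual graph.

5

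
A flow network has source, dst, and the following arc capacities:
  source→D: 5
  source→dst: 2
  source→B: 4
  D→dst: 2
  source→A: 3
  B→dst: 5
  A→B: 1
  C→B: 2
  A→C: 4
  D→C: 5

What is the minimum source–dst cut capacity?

Max flow = 9 (via 4 augmenting paths).
In the residual at optimum, the set reachable from source is {A, B, C, D, source}.
Cut edges: source→dst (cap 2), D→dst (cap 2), B→dst (cap 5). Sum = 9.

9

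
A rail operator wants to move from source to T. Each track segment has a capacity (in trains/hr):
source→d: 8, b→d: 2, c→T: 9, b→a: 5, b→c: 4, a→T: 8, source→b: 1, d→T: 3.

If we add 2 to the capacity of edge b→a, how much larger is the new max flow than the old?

0

Original max flow = 4.
Edge b→a does not cross the min cut (source side {d, source}), so extra capacity there cannot help.
New max flow = 4. Increase = 0.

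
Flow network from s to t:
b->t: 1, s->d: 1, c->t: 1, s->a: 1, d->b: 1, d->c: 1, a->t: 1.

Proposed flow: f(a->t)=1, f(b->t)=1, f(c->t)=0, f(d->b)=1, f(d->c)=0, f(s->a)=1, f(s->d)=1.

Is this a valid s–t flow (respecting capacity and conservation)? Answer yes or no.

Every edge has 0 ≤ f(e) ≤ cap(e).
At each intermediate node, inflow equals outflow.

Yes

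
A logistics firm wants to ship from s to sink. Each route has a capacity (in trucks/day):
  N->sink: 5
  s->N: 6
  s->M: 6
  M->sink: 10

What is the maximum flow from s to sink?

11

Augment s->N->sink: bottleneck 5. Total 5.
Augment s->M->sink: bottleneck 6. Total 11.
No augmenting path remains in the residual graph.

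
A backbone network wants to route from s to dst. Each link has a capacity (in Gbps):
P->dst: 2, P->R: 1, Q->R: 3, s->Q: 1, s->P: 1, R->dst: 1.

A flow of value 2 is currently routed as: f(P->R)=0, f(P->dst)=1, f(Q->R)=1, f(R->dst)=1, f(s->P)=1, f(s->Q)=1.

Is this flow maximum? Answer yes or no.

Yes

Residual reachable from s: {s}; dst is not reachable.
Saturated cut: s->Q, s->P with total capacity 2 = current flow value. Flow is maximum.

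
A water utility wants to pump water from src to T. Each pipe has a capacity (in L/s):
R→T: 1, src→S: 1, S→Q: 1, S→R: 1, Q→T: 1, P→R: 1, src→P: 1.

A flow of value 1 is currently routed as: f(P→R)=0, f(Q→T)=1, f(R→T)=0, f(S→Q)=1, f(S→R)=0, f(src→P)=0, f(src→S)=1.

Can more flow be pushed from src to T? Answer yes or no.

Residual path src→P→R→T has bottleneck 1 > 0.
Pushing 1 along it raises the flow to 2, so the given flow is not maximum.

Yes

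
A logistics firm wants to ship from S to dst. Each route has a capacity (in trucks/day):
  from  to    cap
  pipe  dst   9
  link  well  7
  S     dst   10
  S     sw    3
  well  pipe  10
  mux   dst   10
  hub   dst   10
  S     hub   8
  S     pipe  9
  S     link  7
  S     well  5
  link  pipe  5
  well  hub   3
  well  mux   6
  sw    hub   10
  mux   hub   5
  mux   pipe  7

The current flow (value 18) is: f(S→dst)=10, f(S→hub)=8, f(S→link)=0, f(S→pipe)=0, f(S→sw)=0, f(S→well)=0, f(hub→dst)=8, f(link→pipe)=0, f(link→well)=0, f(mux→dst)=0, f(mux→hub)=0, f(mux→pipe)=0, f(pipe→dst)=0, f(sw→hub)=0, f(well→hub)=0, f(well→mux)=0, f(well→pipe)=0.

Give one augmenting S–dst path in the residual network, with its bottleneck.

S→pipe→dst, bottleneck 9

Residual along S→pipe→dst: S→pipe: 9, pipe→dst: 9.
Bottleneck = min = 9.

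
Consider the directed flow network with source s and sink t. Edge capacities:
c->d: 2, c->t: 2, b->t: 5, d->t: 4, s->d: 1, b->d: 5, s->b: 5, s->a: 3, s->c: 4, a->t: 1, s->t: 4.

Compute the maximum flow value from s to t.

15

Augment s->t: bottleneck 4. Total 4.
Augment s->c->t: bottleneck 2. Total 6.
Augment s->a->t: bottleneck 1. Total 7.
Augment s->b->t: bottleneck 5. Total 12.
Augment s->d->t: bottleneck 1. Total 13.
Augment s->c->d->t: bottleneck 2. Total 15.
No augmenting path remains in the residual graph.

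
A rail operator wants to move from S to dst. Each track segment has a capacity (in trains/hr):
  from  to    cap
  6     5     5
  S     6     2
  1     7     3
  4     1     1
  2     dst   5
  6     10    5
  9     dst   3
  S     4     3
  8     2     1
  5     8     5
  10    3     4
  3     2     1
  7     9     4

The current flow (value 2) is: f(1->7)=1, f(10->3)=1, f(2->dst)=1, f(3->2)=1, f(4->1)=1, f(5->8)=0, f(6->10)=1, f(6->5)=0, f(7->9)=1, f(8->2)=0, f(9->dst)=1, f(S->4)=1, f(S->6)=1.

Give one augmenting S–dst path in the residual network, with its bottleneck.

Residual along S->6->5->8->2->dst: S->6: 1, 6->5: 5, 5->8: 5, 8->2: 1, 2->dst: 4.
Bottleneck = min = 1.

S->6->5->8->2->dst, bottleneck 1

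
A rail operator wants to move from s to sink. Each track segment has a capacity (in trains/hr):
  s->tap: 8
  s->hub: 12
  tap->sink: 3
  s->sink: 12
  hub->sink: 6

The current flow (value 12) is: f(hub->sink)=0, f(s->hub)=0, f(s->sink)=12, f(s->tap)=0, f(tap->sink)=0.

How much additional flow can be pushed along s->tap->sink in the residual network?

3

Residual capacities along the path: s->tap: 8, tap->sink: 3.
Minimum is 3.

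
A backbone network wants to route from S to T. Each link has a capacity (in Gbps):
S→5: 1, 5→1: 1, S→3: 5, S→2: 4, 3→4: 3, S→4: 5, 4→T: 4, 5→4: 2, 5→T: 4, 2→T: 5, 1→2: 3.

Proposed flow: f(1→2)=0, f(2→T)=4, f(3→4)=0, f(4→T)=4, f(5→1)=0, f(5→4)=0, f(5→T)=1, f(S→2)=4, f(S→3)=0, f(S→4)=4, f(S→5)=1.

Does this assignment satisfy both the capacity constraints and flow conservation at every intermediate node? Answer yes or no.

Yes

Every edge has 0 ≤ f(e) ≤ cap(e).
At each intermediate node, inflow equals outflow.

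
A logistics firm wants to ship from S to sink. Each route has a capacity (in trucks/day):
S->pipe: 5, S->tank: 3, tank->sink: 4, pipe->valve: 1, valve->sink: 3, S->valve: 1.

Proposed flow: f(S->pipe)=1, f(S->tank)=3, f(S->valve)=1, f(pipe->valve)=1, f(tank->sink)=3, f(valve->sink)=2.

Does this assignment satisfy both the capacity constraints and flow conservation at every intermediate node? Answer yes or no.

Yes

Every edge has 0 ≤ f(e) ≤ cap(e).
At each intermediate node, inflow equals outflow.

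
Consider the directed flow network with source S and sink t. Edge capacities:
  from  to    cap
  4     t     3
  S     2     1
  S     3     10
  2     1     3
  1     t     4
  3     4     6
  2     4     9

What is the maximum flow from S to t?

4

Augment S->3->4->t: bottleneck 3. Total 3.
Augment S->2->1->t: bottleneck 1. Total 4.
No augmenting path remains in the residual graph.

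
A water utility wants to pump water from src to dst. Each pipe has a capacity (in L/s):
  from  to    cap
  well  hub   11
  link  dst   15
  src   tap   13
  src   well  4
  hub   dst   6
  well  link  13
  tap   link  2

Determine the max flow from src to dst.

Augment src→tap→link→dst: bottleneck 2. Total 2.
Augment src→well→link→dst: bottleneck 4. Total 6.
No augmenting path remains in the residual graph.

6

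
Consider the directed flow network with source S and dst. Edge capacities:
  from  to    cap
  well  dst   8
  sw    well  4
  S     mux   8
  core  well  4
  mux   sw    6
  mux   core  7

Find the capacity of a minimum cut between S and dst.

Max flow = 8 (via 2 augmenting paths).
In the residual at optimum, the set reachable from S is {S}.
Cut edges: S→mux (cap 8). Sum = 8.

8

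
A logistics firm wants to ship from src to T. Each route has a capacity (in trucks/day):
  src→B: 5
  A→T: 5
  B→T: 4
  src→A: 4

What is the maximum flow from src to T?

Augment src→A→T: bottleneck 4. Total 4.
Augment src→B→T: bottleneck 4. Total 8.
No augmenting path remains in the residual graph.

8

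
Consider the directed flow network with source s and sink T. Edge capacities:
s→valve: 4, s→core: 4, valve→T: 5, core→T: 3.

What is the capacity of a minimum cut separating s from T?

Max flow = 7 (via 2 augmenting paths).
In the residual at optimum, the set reachable from s is {core, s}.
Cut edges: s→valve (cap 4), core→T (cap 3). Sum = 7.

7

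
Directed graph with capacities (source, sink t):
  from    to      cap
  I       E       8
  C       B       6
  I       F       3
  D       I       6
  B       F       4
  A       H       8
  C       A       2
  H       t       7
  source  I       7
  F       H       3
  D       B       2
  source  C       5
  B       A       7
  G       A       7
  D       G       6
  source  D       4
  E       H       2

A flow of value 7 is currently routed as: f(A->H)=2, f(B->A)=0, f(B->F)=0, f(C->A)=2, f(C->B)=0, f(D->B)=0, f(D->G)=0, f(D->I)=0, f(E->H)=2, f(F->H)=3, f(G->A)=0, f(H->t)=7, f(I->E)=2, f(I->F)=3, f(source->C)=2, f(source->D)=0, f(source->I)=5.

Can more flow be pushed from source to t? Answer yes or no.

No

Residual reachable from source: {A, B, C, D, E, F, G, H, I, source}; t is not reachable.
Saturated cut: H->t with total capacity 7 = current flow value. Flow is maximum.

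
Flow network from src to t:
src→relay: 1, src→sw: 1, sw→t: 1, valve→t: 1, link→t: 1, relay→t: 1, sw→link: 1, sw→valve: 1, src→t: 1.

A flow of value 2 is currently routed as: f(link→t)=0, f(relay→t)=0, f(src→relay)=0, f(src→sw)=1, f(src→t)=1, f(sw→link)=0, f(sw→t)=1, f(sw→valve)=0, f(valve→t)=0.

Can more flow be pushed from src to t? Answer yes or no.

Yes

Residual path src→relay→t has bottleneck 1 > 0.
Pushing 1 along it raises the flow to 3, so the given flow is not maximum.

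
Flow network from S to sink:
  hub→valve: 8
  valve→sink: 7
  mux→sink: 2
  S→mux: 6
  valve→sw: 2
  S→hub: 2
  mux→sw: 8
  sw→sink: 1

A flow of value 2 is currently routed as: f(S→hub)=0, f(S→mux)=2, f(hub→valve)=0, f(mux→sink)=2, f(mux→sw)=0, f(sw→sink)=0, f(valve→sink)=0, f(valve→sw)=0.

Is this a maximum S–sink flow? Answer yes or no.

Residual path S→mux→sw→sink has bottleneck 1 > 0.
Pushing 1 along it raises the flow to 3, so the given flow is not maximum.

No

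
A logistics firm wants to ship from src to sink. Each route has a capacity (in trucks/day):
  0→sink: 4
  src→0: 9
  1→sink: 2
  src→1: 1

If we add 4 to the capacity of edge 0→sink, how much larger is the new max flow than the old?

4

Original max flow = 5.
After raising cap(0→sink), augmenting paths through that edge carry 4 more units.
New max flow = 9. Increase = 4.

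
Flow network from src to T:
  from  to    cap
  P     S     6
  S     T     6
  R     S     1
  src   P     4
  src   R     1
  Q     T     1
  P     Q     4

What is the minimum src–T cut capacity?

5

Max flow = 5 (via 3 augmenting paths).
In the residual at optimum, the set reachable from src is {src}.
Cut edges: src→P (cap 4), src→R (cap 1). Sum = 5.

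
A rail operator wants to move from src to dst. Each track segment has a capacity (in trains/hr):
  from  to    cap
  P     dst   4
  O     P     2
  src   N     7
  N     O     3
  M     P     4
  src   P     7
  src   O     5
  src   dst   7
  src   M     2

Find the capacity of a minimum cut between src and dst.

11

Max flow = 11 (via 2 augmenting paths).
In the residual at optimum, the set reachable from src is {M, N, O, P, src}.
Cut edges: src->dst (cap 7), P->dst (cap 4). Sum = 11.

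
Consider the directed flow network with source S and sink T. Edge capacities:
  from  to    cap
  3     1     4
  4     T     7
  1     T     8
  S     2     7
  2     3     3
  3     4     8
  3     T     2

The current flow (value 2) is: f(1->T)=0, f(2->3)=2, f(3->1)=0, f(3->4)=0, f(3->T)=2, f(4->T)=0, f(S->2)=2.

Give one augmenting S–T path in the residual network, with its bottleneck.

Residual along S->2->3->1->T: S->2: 5, 2->3: 1, 3->1: 4, 1->T: 8.
Bottleneck = min = 1.

S->2->3->1->T, bottleneck 1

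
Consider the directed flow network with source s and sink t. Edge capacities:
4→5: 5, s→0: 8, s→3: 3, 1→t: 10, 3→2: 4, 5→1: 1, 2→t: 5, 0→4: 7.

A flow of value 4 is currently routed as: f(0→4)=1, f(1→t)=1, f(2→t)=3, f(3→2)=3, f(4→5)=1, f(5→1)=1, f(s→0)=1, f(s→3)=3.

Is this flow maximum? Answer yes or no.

Yes

Residual reachable from s: {0, 4, 5, s}; t is not reachable.
Saturated cut: 5→1, s→3 with total capacity 4 = current flow value. Flow is maximum.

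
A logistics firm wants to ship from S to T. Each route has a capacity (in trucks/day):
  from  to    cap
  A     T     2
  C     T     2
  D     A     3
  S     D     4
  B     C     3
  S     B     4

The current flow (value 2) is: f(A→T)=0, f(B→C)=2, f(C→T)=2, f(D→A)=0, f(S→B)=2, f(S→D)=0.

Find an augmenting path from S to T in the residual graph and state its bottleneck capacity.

Residual along S→D→A→T: S→D: 4, D→A: 3, A→T: 2.
Bottleneck = min = 2.

S→D→A→T, bottleneck 2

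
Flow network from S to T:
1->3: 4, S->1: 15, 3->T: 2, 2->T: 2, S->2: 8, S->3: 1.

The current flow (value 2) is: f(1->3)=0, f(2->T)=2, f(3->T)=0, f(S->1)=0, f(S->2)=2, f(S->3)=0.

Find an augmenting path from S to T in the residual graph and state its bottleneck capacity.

S->3->T, bottleneck 1

Residual along S->3->T: S->3: 1, 3->T: 2.
Bottleneck = min = 1.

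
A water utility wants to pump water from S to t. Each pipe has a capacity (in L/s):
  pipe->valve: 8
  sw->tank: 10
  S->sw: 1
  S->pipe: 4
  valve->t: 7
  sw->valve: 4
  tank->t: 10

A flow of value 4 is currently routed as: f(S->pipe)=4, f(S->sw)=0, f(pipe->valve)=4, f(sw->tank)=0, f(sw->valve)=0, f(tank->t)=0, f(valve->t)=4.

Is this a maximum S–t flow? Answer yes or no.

No

Residual path S->sw->valve->t has bottleneck 1 > 0.
Pushing 1 along it raises the flow to 5, so the given flow is not maximum.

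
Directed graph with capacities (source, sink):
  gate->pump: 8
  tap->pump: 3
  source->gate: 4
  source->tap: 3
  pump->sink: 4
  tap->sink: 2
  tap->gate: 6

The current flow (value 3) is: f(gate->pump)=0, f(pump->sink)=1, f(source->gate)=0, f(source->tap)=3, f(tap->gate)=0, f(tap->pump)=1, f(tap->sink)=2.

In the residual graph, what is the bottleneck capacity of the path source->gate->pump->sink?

3

Residual capacities along the path: source->gate: 4, gate->pump: 8, pump->sink: 3.
Minimum is 3.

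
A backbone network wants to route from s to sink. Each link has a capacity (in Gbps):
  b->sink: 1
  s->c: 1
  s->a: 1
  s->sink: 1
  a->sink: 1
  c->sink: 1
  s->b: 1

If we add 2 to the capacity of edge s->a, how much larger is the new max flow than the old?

Original max flow = 4.
Even with extra capacity on s->a, another cut of capacity 4 remains binding.
New max flow = 4. Increase = 0.

0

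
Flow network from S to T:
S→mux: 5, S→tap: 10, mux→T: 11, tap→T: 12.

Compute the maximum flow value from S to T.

15

Augment S→mux→T: bottleneck 5. Total 5.
Augment S→tap→T: bottleneck 10. Total 15.
No augmenting path remains in the residual graph.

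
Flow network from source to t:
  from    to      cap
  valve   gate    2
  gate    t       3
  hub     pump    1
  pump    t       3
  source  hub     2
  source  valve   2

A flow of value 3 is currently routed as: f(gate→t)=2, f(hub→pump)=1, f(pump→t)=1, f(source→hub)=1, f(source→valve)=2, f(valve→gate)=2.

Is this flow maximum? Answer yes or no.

Yes

Residual reachable from source: {hub, source}; t is not reachable.
Saturated cut: hub→pump, source→valve with total capacity 3 = current flow value. Flow is maximum.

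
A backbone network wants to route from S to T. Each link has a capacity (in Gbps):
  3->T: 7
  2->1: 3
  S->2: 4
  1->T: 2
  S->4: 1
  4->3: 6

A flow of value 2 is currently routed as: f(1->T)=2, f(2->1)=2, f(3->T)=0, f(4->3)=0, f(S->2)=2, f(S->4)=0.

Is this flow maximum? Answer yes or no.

Residual path S->4->3->T has bottleneck 1 > 0.
Pushing 1 along it raises the flow to 3, so the given flow is not maximum.

No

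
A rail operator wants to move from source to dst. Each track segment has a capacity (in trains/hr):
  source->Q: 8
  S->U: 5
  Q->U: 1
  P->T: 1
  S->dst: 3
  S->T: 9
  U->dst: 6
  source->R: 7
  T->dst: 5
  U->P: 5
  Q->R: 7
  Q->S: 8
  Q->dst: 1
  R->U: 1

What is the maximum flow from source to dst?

Augment source->Q->dst: bottleneck 1. Total 1.
Augment source->Q->S->dst: bottleneck 3. Total 4.
Augment source->Q->U->dst: bottleneck 1. Total 5.
Augment source->R->U->dst: bottleneck 1. Total 6.
Augment source->Q->S->U->dst: bottleneck 3. Total 9.
No augmenting path remains in the residual graph.

9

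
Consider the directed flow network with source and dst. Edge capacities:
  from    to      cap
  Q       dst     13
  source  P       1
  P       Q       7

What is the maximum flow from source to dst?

1

Augment source→P→Q→dst: bottleneck 1. Total 1.
No augmenting path remains in the residual graph.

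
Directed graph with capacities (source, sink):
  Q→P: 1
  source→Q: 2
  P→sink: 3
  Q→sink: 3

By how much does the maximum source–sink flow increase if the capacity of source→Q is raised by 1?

1

Original max flow = 2.
After raising cap(source→Q), augmenting paths through that edge carry 1 more unit.
New max flow = 3. Increase = 1.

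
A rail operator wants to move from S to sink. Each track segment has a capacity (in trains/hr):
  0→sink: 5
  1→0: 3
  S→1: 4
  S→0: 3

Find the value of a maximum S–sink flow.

Augment S→0→sink: bottleneck 3. Total 3.
Augment S→1→0→sink: bottleneck 2. Total 5.
No augmenting path remains in the residual graph.

5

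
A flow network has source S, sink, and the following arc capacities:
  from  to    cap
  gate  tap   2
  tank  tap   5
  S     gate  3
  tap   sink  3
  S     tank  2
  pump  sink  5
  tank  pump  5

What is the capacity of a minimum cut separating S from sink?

4

Max flow = 4 (via 2 augmenting paths).
In the residual at optimum, the set reachable from S is {S, gate}.
Cut edges: S->tank (cap 2), gate->tap (cap 2). Sum = 4.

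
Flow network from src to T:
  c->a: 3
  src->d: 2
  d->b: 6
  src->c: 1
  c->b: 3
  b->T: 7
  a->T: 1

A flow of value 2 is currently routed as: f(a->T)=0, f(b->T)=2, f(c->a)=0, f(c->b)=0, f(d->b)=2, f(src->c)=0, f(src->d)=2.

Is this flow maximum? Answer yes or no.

No

Residual path src->c->a->T has bottleneck 1 > 0.
Pushing 1 along it raises the flow to 3, so the given flow is not maximum.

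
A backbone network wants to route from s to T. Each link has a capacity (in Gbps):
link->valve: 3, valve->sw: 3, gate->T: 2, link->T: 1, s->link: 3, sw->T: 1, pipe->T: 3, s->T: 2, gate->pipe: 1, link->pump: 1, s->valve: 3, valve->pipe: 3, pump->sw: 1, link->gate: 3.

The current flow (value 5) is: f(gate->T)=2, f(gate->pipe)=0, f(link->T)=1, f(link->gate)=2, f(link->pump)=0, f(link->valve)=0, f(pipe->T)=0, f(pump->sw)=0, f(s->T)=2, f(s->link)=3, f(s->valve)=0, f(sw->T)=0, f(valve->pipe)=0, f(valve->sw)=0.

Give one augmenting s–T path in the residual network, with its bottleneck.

s->valve->sw->T, bottleneck 1

Residual along s->valve->sw->T: s->valve: 3, valve->sw: 3, sw->T: 1.
Bottleneck = min = 1.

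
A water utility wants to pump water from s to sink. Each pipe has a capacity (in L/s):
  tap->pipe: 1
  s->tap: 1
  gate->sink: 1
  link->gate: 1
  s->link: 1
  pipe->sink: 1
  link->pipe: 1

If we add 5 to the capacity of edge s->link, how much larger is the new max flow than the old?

Original max flow = 2.
Even with extra capacity on s->link, another cut of capacity 2 remains binding.
New max flow = 2. Increase = 0.

0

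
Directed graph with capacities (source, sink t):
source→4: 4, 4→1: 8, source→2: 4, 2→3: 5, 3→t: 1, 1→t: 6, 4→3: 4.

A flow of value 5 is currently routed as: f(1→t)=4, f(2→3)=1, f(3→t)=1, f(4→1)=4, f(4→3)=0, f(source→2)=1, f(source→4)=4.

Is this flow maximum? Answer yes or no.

Yes

Residual reachable from source: {2, 3, source}; t is not reachable.
Saturated cut: source→4, 3→t with total capacity 5 = current flow value. Flow is maximum.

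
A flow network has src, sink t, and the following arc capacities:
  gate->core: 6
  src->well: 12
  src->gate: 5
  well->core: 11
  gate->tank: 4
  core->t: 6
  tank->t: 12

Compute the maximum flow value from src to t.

Augment src->well->core->t: bottleneck 6. Total 6.
Augment src->gate->tank->t: bottleneck 4. Total 10.
No augmenting path remains in the residual graph.

10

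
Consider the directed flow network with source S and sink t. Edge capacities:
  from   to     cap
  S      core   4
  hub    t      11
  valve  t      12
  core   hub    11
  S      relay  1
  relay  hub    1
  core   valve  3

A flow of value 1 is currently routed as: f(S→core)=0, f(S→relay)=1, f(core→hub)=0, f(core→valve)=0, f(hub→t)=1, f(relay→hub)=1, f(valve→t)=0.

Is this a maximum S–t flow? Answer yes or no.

No

Residual path S→core→hub→t has bottleneck 4 > 0.
Pushing 4 along it raises the flow to 5, so the given flow is not maximum.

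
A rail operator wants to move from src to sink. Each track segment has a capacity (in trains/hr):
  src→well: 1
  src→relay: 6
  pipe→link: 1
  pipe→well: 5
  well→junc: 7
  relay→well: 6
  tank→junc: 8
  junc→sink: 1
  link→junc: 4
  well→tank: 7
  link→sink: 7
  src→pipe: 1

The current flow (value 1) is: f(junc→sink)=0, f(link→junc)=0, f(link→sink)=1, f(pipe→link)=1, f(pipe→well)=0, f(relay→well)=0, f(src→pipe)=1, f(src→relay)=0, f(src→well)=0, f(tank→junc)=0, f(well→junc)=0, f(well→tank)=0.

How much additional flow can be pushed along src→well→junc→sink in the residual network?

1

Residual capacities along the path: src→well: 1, well→junc: 7, junc→sink: 1.
Minimum is 1.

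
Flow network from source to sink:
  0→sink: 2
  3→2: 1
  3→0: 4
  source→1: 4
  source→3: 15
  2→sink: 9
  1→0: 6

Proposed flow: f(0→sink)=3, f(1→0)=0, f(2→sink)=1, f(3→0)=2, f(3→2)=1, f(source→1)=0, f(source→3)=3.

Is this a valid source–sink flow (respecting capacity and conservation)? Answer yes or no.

Capacity violated on 0→sink: flow 3 > capacity 2.

No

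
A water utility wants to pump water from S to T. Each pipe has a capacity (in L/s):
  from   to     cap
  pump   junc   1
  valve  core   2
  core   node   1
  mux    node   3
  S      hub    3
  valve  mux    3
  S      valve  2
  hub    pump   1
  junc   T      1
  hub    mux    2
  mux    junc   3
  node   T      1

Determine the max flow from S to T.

Augment S→hub→pump→junc→T: bottleneck 1. Total 1.
Augment S→hub→mux→node→T: bottleneck 1. Total 2.
No augmenting path remains in the residual graph.

2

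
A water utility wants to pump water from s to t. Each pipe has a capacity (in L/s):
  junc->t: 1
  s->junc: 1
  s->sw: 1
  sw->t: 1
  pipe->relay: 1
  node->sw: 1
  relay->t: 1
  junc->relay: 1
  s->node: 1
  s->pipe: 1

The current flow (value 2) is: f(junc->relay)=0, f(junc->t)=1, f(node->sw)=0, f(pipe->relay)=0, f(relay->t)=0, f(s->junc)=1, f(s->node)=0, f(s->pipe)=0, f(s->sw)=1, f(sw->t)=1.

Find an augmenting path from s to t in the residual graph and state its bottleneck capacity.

s->pipe->relay->t, bottleneck 1

Residual along s->pipe->relay->t: s->pipe: 1, pipe->relay: 1, relay->t: 1.
Bottleneck = min = 1.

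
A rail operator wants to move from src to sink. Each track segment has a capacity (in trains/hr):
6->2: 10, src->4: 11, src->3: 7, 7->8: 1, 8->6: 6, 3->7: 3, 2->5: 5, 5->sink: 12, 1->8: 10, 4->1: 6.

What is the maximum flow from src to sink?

Augment src->3->7->8->6->2->5->sink: bottleneck 1. Total 1.
Augment src->4->1->8->6->2->5->sink: bottleneck 4. Total 5.
No augmenting path remains in the residual graph.

5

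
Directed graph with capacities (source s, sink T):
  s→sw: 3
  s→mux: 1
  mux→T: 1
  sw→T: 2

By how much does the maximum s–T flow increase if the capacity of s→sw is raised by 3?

0

Original max flow = 3.
Edge s→sw does not cross the min cut (source side {s, sw}), so extra capacity there cannot help.
New max flow = 3. Increase = 0.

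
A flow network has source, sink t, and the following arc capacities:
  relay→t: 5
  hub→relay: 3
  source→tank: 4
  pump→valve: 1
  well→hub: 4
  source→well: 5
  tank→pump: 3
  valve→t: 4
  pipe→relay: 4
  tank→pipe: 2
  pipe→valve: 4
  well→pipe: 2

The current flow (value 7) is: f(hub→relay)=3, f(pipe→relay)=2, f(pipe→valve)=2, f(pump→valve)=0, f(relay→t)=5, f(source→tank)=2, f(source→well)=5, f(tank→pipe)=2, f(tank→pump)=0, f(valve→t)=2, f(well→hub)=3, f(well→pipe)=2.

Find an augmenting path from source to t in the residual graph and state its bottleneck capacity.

source→tank→pump→valve→t, bottleneck 1

Residual along source→tank→pump→valve→t: source→tank: 2, tank→pump: 3, pump→valve: 1, valve→t: 2.
Bottleneck = min = 1.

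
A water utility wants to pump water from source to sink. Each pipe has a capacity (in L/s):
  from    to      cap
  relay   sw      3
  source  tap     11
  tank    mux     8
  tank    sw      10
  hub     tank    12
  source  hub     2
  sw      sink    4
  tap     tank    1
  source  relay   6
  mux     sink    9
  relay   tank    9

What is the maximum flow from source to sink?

9

Augment source→relay→sw→sink: bottleneck 3. Total 3.
Augment source→hub→tank→mux→sink: bottleneck 2. Total 5.
Augment source→tap→tank→mux→sink: bottleneck 1. Total 6.
Augment source→relay→tank→mux→sink: bottleneck 3. Total 9.
No augmenting path remains in the residual graph.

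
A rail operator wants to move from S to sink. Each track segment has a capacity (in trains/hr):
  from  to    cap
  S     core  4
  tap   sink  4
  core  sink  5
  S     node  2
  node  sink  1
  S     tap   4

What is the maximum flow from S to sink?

Augment S→core→sink: bottleneck 4. Total 4.
Augment S→tap→sink: bottleneck 4. Total 8.
Augment S→node→sink: bottleneck 1. Total 9.
No augmenting path remains in the residual graph.

9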